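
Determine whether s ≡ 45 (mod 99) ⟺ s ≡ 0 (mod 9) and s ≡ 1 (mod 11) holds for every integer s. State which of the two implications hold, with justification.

Converse. If s ≡ 0 (mod 9) and s ≡ 1 (mod 11), then by the Chinese remainder theorem s ≡ 45 (mod 99). This is exactly s ≡ 45 (mod 99).

Forward direction. Suppose s ≡ 45 (mod 99); write s = 99j + 45. Since 9 ∣ 99, reducing mod 9 gives s ≡ 45 ≡ 0 (mod 9); since 11 ∣ 99, reducing mod 11 gives s ≡ 45 ≡ 1 (mod 11).

Both implications hold.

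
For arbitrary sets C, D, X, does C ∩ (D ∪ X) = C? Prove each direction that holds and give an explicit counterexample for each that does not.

The sets are not equal: only the forward inclusion holds.

(⟸) This inclusion fails. Take C = {1}, D = ∅, X = ∅; then 1 ∈ C but 1 ∉ C ∩ (D ∪ X).

(⟹) Let x ∈ C ∩ (D ∪ X). Then either x ∈ C ∩ D and x ∉ X; or x ∈ C ∩ X and x ∉ D; or x ∈ C ∩ D ∩ X. In each case x ∈ C, so C ∩ (D ∪ X) ⊆ C.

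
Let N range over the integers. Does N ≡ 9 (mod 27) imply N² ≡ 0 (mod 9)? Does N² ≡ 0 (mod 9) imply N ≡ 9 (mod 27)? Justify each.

(⇐) This fails: take N = 0. Then 0² = 0 ≡ 0 (mod 9), yet 0 ≡ 0 (mod 27), not 9.

(⇒) Suppose N ≡ 9 (mod 27). Then N² ≡ 9² = 81 (mod 27), and since 9 ∣ 27, also N² ≡ 0 (mod 9).

(⇒) holds; (⇐) fails.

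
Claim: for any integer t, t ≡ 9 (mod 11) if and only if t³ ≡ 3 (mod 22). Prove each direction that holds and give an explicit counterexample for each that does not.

Forward direction. This fails: take t = 20. Then 20 ≡ 9 (mod 11), but 20³ = 8000 ≡ 14 (mod 22), not 3.

Converse. The residues r modulo 22 with r³ ≡ 3 (mod 22) are exactly {9}, and each is ≡ 9 (mod 11).

Not equivalent: only (⇐) holds.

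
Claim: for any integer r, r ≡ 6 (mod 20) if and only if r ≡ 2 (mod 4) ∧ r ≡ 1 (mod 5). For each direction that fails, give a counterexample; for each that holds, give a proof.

(⇐) If r ≡ 2 (mod 4) and r ≡ 1 (mod 5), then by the Chinese remainder theorem r ≡ 6 (mod 20). This is exactly r ≡ 6 (mod 20).

(⇒) Suppose r ≡ 6 (mod 20); write r = 20j + 6. Since 4 ∣ 20, reducing mod 4 gives r ≡ 6 ≡ 2 (mod 4); since 5 ∣ 20, reducing mod 5 gives r ≡ 6 ≡ 1 (mod 5).

Equivalent; both directions hold.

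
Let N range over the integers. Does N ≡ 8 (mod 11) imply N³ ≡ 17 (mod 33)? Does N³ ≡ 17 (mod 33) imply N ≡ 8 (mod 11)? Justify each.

Only the converse holds.

[⇒] This fails: take N = 19. Then 19 ≡ 8 (mod 11), but 19³ = 6859 ≡ 28 (mod 33), not 17.

[⇐] Conversely, the residues r modulo 33 with r³ ≡ 17 (mod 33) are exactly {8}, and each is ≡ 8 (mod 11).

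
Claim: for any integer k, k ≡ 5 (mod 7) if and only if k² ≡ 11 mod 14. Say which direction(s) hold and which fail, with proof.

(→) This fails: take k = 12. Then 12 ≡ 5 (mod 7), but 12² = 144 ≡ 4 (mod 14), not 11.

(←) This fails: take k = 9. Then 9² = 81 ≡ 11 (mod 14), yet 9 ≡ 2 (mod 7), not 5.

Both directions fail.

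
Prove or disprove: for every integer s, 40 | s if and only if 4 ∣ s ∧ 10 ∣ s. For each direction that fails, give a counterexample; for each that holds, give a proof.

(⇒) holds; (⇐) fails.

(⟹) If 40 ∣ s, write s = 40q. Since 40 = 10·4, s = 4·(10q), so 4 ∣ s; and since 40 = 4·10, s = 10·(4q), so 10 ∣ s.

(⟸) This fails: take s = 20. Both 4 ∣ 20 and 10 ∣ 20, yet 20 is not a multiple of 40 (since 20 = 0·40 + 20), so 40 ∤ 20.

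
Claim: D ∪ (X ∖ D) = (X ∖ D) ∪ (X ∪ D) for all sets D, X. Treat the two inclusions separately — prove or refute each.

(⟹) Let x ∈ D ∪ (X ∖ D). Then either x ∈ D and x ∉ X; or x ∈ X and x ∉ D; or x ∈ D ∩ X. In each case x ∈ (X ∖ D) ∪ (X ∪ D), so D ∪ (X ∖ D) ⊆ (X ∖ D) ∪ (X ∪ D).

(⟸) Let x ∈ (X ∖ D) ∪ (X ∪ D). Then either x ∈ D and x ∉ X; or x ∈ X and x ∉ D; or x ∈ D ∩ X. In each case x ∈ D ∪ (X ∖ D), so (X ∖ D) ∪ (X ∪ D) ⊆ D ∪ (X ∖ D).

Both inclusions hold; the sets are equal.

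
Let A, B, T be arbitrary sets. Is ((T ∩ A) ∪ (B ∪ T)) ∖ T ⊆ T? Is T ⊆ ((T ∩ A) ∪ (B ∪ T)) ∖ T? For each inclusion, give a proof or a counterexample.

Forward inclusion. This inclusion fails. Take A = ∅, B = {1}, T = ∅; then 1 ∈ ((T ∩ A) ∪ (B ∪ T)) ∖ T but 1 ∉ T.

Reverse inclusion. This inclusion fails. Take A = ∅, B = ∅, T = {1}; then 1 ∈ T but 1 ∉ ((T ∩ A) ∪ (B ∪ T)) ∖ T.

(⊆) fails and (⊇) fails.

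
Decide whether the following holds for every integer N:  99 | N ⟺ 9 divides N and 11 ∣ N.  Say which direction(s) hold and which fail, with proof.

(⟹) If 99 ∣ N, write N = 99q. Since 99 = 11·9, N = 9·(11q), so 9 ∣ N; and since 99 = 9·11, N = 11·(9q), so 11 ∣ N.

(⟸) Suppose 9 ∣ N and 11 ∣ N. Any common multiple of 9 and 11 is a multiple of their lcm; here gcd(9, 11) = 1, so lcm(9, 11) = 9·11 = 99, so 99 ∣ N.

Both directions hold.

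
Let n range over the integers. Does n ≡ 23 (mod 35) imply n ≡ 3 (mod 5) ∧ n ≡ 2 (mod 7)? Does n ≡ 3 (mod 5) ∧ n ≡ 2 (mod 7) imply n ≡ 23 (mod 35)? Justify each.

Both directions hold; the statement is true.

(⇐) If n ≡ 3 (mod 5) and n ≡ 2 (mod 7), then by the Chinese remainder theorem n ≡ 23 (mod 35). This is exactly n ≡ 23 (mod 35).

(⇒) Suppose n ≡ 23 (mod 35); write n = 35j + 23. Since 5 ∣ 35, reducing mod 5 gives n ≡ 23 ≡ 3 (mod 5); since 7 ∣ 35, reducing mod 7 gives n ≡ 23 ≡ 2 (mod 7).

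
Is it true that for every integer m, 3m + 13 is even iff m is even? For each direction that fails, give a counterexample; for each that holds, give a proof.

(⟹) This fails: m = 3 gives 3m + 13 = 22, which is even, but 3 is odd, not even.

(⟸) This also fails: m = 0 is even, but 3m + 13 = 13 is odd, not even.

Neither implication holds.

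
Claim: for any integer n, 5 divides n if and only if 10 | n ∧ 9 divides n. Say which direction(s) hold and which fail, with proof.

Only the converse holds.

(→) This fails: take n = 5. Certainly 5 ∣ 5, but 10 ∤ 5.

(←) Suppose 10 ∣ n and 9 ∣ n. Any common multiple of 10 and 9 is a multiple of their lcm; here gcd(10, 9) = 1, so lcm(10, 9) = 10·9 = 90, so 90 ∣ n. Since 5 ∣ 90, it follows that 5 ∣ n.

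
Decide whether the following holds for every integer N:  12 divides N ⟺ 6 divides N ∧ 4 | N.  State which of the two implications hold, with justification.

Both implications hold.

Forward direction. If 12 ∣ N, write N = 12q. Since 12 = 2·6, N = 6·(2q), so 6 ∣ N; and since 12 = 3·4, N = 4·(3q), so 4 ∣ N.

Converse. Suppose 6 ∣ N and 4 ∣ N. Any common multiple of 6 and 4 is a multiple of their lcm; here lcm(6, 4) = 6·4/gcd(6, 4) = 24/2 = 12, so 12 ∣ N.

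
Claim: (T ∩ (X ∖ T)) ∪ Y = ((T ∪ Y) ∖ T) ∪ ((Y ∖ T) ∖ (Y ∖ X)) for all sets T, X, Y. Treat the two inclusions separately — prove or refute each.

Forward inclusion. This inclusion fails. Take T = {1}, X = ∅, Y = {1}; then 1 ∈ (T ∩ (X ∖ T)) ∪ Y but 1 ∉ ((T ∪ Y) ∖ T) ∪ ((Y ∖ T) ∖ (Y ∖ X)).

Reverse inclusion. Let x ∈ ((T ∪ Y) ∖ T) ∪ ((Y ∖ T) ∖ (Y ∖ X)). Then either x ∈ Y and x ∉ T, X; or x ∈ X ∩ Y and x ∉ T. In each case x ∈ (T ∩ (X ∖ T)) ∪ Y, so ((T ∪ Y) ∖ T) ∪ ((Y ∖ T) ∖ (Y ∖ X)) ⊆ (T ∩ (X ∖ T)) ∪ Y.

Only the reverse inclusion holds.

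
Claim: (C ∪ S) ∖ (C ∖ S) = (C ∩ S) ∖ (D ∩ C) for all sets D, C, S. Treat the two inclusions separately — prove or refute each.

(⊆) fails; (⊇) holds.

Forward inclusion. This inclusion fails. Take D = ∅, C = ∅, S = {1}; then 1 ∈ (C ∪ S) ∖ (C ∖ S) but 1 ∉ (C ∩ S) ∖ (D ∩ C).

Reverse inclusion. Let x ∈ (C ∩ S) ∖ (D ∩ C). Then x ∈ C ∩ S and x ∉ D, from which x ∈ (C ∪ S) ∖ (C ∖ S).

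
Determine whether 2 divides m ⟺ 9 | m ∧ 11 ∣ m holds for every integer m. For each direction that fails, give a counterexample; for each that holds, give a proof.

Both directions fail.

[⇒] This fails: take m = 2. Certainly 2 ∣ 2, but 9 ∤ 2.

[⇐] This fails: take m = 99. Both 9 ∣ 99 and 11 ∣ 99, yet 99 is not a multiple of 2 (since 99 = 49·2 + 1), so 2 ∤ 99.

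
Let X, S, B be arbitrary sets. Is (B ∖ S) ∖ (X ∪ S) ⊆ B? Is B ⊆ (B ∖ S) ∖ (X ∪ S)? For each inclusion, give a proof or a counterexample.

(⊇) This inclusion fails. Take X = {1}, S = ∅, B = {1}; then 1 ∈ B but 1 ∉ (B ∖ S) ∖ (X ∪ S).

(⊆) Let x ∈ (B ∖ S) ∖ (X ∪ S). Then x ∈ B and x ∉ X, S, from which x ∈ B.

Only the forward inclusion holds.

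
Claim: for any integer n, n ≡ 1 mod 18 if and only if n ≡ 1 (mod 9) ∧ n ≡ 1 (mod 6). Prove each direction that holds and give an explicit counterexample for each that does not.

Both directions hold.

[⇒] Suppose n ≡ 1 (mod 18); write n = 18j + 1. Since 9 ∣ 18, reducing mod 9 gives n ≡ 1 (mod 9); since 6 ∣ 18, reducing mod 6 gives n ≡ 1 (mod 6).

[⇐] Conversely, if n ≡ 1 (mod 9) and n ≡ 1 (mod 6), then by the Chinese remainder theorem n ≡ 1 (mod 18). This is exactly n ≡ 1 (mod 18).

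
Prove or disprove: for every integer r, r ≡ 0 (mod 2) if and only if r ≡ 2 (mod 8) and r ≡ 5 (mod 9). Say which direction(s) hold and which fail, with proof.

(⇒) fails; (⇐) holds.

(⟹) This fails: r = 0 gives 0 ≡ 0 (mod 2) but 0 ≡ 0 (mod 8), so the conjunction on the right does not hold.

(⟸) Conversely, if r ≡ 2 (mod 8) and r ≡ 5 (mod 9), then by the Chinese remainder theorem r ≡ 50 (mod 72). Since 50 ≡ 0 (mod 2) and 2 ∣ 72, we get r ≡ 0 (mod 2).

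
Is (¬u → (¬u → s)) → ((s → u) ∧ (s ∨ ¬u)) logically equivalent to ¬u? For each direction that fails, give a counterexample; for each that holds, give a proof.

(⇒) fails and (⇐) fails.

Forward direction. This fails. Under s = T, u = T, the left side is true but the right side is false.

Converse. This fails. Under s = T, u = F, the left side is false but the right side is true.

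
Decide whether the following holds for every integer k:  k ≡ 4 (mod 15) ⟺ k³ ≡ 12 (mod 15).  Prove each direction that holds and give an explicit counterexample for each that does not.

(⇒) fails and (⇐) fails.

(⇒) This fails: take k = 4. Then 4 ≡ 4 (mod 15), but 4³ = 64 ≡ 4 (mod 15), not 12.

(⇐) This fails: take k = 3. Then 3³ = 27 ≡ 12 (mod 15), yet 3 ≡ 3 (mod 15), not 4.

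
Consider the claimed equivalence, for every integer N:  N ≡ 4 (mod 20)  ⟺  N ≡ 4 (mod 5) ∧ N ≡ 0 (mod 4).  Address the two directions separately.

Both implications hold.

(⇒) Suppose N ≡ 4 (mod 20); write N = 20j + 4. Since 5 ∣ 20, reducing mod 5 gives N ≡ 4 (mod 5); since 4 ∣ 20, reducing mod 4 gives N ≡ 4 ≡ 0 (mod 4).

(⇐) Conversely, if N ≡ 4 (mod 5) and N ≡ 0 (mod 4), then by the Chinese remainder theorem N ≡ 4 (mod 20). This is exactly N ≡ 4 (mod 20).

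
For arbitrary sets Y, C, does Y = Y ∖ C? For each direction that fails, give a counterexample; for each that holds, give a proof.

Forward inclusion. This inclusion fails. Take Y = {1}, C = {1}; then 1 ∈ Y but 1 ∉ Y ∖ C.

Reverse inclusion. Let x ∈ Y ∖ C. Then x ∈ Y and x ∉ C, from which x ∈ Y.

The sets are not equal: only the reverse inclusion holds.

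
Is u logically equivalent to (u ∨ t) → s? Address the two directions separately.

(⇒) fails and (⇐) fails.

(→) This fails. Under t = F, u = T, s = F, the left side is true but the right side is false.

(←) This fails. Under t = F, u = F, s = F, the left side is false but the right side is true.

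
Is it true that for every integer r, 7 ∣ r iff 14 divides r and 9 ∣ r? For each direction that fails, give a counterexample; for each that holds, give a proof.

[⇒] This fails: take r = 7. Certainly 7 ∣ 7, but 14 ∤ 7.

[⇐] Suppose 14 ∣ r and 9 ∣ r. Any common multiple of 14 and 9 is a multiple of their lcm; here gcd(14, 9) = 1, so lcm(14, 9) = 14·9 = 126, so 126 ∣ r. Since 7 ∣ 126, it follows that 7 ∣ r.

Only the reverse direction holds.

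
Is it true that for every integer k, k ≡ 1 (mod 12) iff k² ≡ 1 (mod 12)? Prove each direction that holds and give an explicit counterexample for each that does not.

Only the forward implication holds.

(→) Suppose k ≡ 1 (mod 12). Write k = 12j + 1. Then (12j + 1)² = 144j² + 24j + 1 = 12(12j² + 2j) + 1, so k² ≡ 1 (mod 12).

(←) This fails: take k = 5. Then 5² = 25 ≡ 1 (mod 12), yet 5 ≡ 5 (mod 12), not 1.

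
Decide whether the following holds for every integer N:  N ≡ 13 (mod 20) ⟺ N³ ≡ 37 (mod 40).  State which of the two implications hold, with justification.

(⇒) fails; (⇐) holds.

[⇒] This fails: take N = 33. Then 33 ≡ 13 (mod 20), but 33³ = 35937 ≡ 17 (mod 40), not 37.

[⇐] Conversely, the residues r modulo 40 with r³ ≡ 37 (mod 40) are exactly {13}, and each is ≡ 13 (mod 20).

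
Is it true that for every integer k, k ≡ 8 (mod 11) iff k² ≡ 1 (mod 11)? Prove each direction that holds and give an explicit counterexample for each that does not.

(⟹) This fails: take k = 8. Then 8 ≡ 8 (mod 11), but 8² = 64 ≡ 9 (mod 11), not 1.

(⟸) This fails: take k = 1. Then 1² = 1 ≡ 1 (mod 11), yet 1 ≡ 1 (mod 11), not 8.

Neither implication holds.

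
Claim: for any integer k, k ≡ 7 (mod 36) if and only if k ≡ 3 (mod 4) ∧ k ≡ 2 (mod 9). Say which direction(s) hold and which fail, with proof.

(⇒) This fails: k = 7 gives 7 ≡ 7 (mod 36) but 7 ≡ 7 (mod 9), so the conjunction on the right does not hold.

(⇐) This fails: k = 11 satisfies both congruences on the right (11 ≡ 3 mod 4 and 11 ≡ 2 mod 9) yet 11 ≡ 11 (mod 36), not 7.

(⇒) fails and (⇐) fails.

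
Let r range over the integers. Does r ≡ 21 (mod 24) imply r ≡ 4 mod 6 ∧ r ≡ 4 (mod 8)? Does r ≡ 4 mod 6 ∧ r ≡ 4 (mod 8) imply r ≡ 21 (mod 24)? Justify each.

[⇒] This fails: r = 21 gives 21 ≡ 21 (mod 24) but 21 ≡ 3 (mod 6), so the conjunction on the right does not hold.

[⇐] This fails: r = 4 satisfies both congruences on the right (4 ≡ 4 mod 6 and 4 ≡ 4 mod 8) yet 4 ≡ 4 (mod 24), not 21.

Both directions fail.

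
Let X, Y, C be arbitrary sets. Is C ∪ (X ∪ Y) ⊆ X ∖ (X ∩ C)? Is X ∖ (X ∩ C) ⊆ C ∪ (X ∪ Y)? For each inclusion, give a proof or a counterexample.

(⊆) This inclusion fails. Take X = ∅, Y = {1}, C = ∅; then 1 ∈ C ∪ (X ∪ Y) but 1 ∉ X ∖ (X ∩ C).

(⊇) Let x ∈ X ∖ (X ∩ C). Then either x ∈ X and x ∉ Y, C; or x ∈ X ∩ Y and x ∉ C. In each case x ∈ C ∪ (X ∪ Y), so X ∖ (X ∩ C) ⊆ C ∪ (X ∪ Y).

The sets are not equal: only the reverse inclusion holds.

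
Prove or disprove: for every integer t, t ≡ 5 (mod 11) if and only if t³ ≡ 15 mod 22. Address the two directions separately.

Only the reverse direction holds.

(⇒) This fails: take t = 16. Then 16 ≡ 5 (mod 11), but 16³ = 4096 ≡ 4 (mod 22), not 15.

(⇐) Conversely, the residues r modulo 22 with r³ ≡ 15 (mod 22) are exactly {5}, and each is ≡ 5 (mod 11).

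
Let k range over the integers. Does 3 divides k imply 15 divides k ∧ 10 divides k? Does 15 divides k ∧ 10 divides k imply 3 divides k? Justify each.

(⇒) This fails: take k = 3. Certainly 3 ∣ 3, but 15 ∤ 3.

(⇐) Suppose 15 ∣ k and 10 ∣ k. Any common multiple of 15 and 10 is a multiple of their lcm; here lcm(15, 10) = 15·10/gcd(15, 10) = 150/5 = 30, so 30 ∣ k. Since 3 ∣ 30, it follows that 3 ∣ k.

(⇒) fails; (⇐) holds.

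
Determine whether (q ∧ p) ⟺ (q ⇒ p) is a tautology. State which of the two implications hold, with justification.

(⇐) This fails. Under q = F, p = F, the left side is false but the right side is true.

(⇒) Assume the antecedent. If q is true, the antecedent forces (q = T, p = T), and q ⇒ p holds there. If q is false, the antecedent cannot hold. Either way q ⇒ p holds.

Only the forward direction holds.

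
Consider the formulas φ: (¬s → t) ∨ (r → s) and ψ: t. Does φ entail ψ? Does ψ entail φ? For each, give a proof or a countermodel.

Converse. Assume the antecedent. If r is true, the antecedent forces (r = T, s = F, t = T) or (r = T, s = T, t = T), and (¬s → t) ∨ (r → s) holds there. If r is false, (¬s → t) ∨ (r → s) reduces to true regardless of the other variables. Either way (¬s → t) ∨ (r → s) holds.

Forward direction. This fails. Under r = F, s = F, t = F, the left side is true but the right side is false.

Only the reverse direction holds.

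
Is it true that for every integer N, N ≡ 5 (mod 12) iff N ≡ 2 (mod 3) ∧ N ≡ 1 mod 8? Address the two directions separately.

(⇒) fails; (⇐) holds.

[⇒] This fails: N = 5 gives 5 ≡ 5 (mod 12) but 5 ≡ 5 (mod 8), so the conjunction on the right does not hold.

[⇐] Conversely, if N ≡ 2 (mod 3) and N ≡ 1 (mod 8), then by the Chinese remainder theorem N ≡ 17 (mod 24). Since 17 ≡ 5 (mod 12) and 12 ∣ 24, we get N ≡ 5 (mod 12).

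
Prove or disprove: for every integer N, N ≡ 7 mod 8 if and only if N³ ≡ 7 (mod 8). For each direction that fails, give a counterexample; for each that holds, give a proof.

Both directions hold.

[⇒] Suppose N ≡ 7 mod 8. Write N = 8j + 7. Then (8j + 7)³ = 512j³ + 1344j² + 1176j + 343 = 8(64j³ + 168j² + 147j + 42) + 7, so N³ ≡ 7 (mod 8).

[⇐] Conversely, suppose N³ ≡ 7 (mod 8). The only residue r in {0, …, 7} with r³ ≡ 7 (mod 8) is r = 7, so N ≡ 7 (mod 8).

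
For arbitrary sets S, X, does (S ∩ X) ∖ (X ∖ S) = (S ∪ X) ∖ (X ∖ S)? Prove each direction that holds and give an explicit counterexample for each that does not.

Reverse inclusion. This inclusion fails. Take S = {1}, X = ∅; then 1 ∈ (S ∪ X) ∖ (X ∖ S) but 1 ∉ (S ∩ X) ∖ (X ∖ S).

Forward inclusion. Let x ∈ (S ∩ X) ∖ (X ∖ S). Then x ∈ S ∩ X, from which x ∈ (S ∪ X) ∖ (X ∖ S).

(⊆) holds; (⊇) fails.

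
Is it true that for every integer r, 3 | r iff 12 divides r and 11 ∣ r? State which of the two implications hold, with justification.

(←) Suppose 12 ∣ r and 11 ∣ r. Any common multiple of 12 and 11 is a multiple of their lcm; here gcd(12, 11) = 1, so lcm(12, 11) = 12·11 = 132, so 132 ∣ r. Since 3 ∣ 132, it follows that 3 ∣ r.

(→) This fails: take r = 3. Certainly 3 ∣ 3, but 12 ∤ 3.

Not equivalent: only (⇐) holds.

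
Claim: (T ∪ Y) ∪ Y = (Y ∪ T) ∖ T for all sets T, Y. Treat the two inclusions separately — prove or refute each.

Only the reverse inclusion holds.

Reverse inclusion. Let x ∈ (Y ∪ T) ∖ T. Then x ∈ Y and x ∉ T, from which x ∈ (T ∪ Y) ∪ Y.

Forward inclusion. This inclusion fails. Take T = {1}, Y = ∅; then 1 ∈ (T ∪ Y) ∪ Y but 1 ∉ (Y ∪ T) ∖ T.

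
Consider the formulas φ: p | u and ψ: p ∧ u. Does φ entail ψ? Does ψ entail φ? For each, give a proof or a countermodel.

Not equivalent: only (⇐) holds.

(→) This fails. Under p = T, u = F, the left side is true but the right side is false.

(←) Assume the antecedent. If p is true, p | u reduces to true regardless of the other variables. If p is false, the antecedent cannot hold. Either way p | u holds.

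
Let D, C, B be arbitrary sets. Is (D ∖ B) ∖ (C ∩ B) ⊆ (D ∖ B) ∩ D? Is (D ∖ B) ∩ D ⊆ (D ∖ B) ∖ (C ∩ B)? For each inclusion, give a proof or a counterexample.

Both inclusions hold.

(⊇) Let x ∈ (D ∖ B) ∩ D. Then either x ∈ D and x ∉ C, B; or x ∈ D ∩ C and x ∉ B. In each case x ∈ (D ∖ B) ∖ (C ∩ B), so (D ∖ B) ∩ D ⊆ (D ∖ B) ∖ (C ∩ B).

(⊆) Let x ∈ (D ∖ B) ∖ (C ∩ B). Then either x ∈ D and x ∉ C, B; or x ∈ D ∩ C and x ∉ B. In each case x ∈ (D ∖ B) ∩ D, so (D ∖ B) ∖ (C ∩ B) ⊆ (D ∖ B) ∩ D.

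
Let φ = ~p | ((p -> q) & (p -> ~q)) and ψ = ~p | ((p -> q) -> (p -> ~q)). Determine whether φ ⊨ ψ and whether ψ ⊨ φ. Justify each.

[⇒] Assume the antecedent. If q is true, the antecedent forces (q = T, p = F), and ~p | ((p -> q) -> (p -> ~q)) holds there. If q is false, ~p | ((p -> q) -> (p -> ~q)) reduces to true regardless of the other variables. Either way ~p | ((p -> q) -> (p -> ~q)) holds.

[⇐] This fails. Under q = F, p = T, the left side is false but the right side is true.

Not equivalent: only (⇒) holds.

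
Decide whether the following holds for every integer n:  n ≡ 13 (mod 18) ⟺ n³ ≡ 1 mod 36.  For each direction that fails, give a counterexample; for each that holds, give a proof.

(⇒) fails and (⇐) fails.

[⇒] This fails: take n = 31. Then 31 ≡ 13 (mod 18), but 31³ = 29791 ≡ 19 (mod 36), not 1.

[⇐] This fails: take n = 1. Then 1³ = 1 ≡ 1 (mod 36), yet 1 ≡ 1 (mod 18), not 13.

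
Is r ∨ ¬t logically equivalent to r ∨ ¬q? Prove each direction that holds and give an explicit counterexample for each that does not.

Both directions fail.

(⟹) This fails. Under t = F, q = T, r = F, the left side is true but the right side is false.

(⟸) This fails. Under t = T, q = F, r = F, the left side is false but the right side is true.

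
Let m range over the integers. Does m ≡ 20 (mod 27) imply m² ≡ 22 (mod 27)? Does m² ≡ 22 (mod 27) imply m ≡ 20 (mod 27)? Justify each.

(←) This fails: take m = 7. Then 7² = 49 ≡ 22 (mod 27), yet 7 ≡ 7 (mod 27), not 20.

(→) Suppose m ≡ 20 (mod 27). Write m = 27j + 20. Then (27j + 20)² = 729j² + 1080j + 400 = 27(27j² + 40j + 14) + 22, so m² ≡ 22 (mod 27).

Not equivalent: only (⇒) holds.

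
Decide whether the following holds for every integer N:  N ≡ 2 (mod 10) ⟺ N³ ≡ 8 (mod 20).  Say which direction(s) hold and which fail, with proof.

Forward direction. Suppose N ≡ 2 (mod 10). Working modulo 20, N ∈ {2, 12}; for each such r, r³ ≡ 8 (mod 20).

Converse. The residues r modulo 20 with r³ ≡ 8 (mod 20) are exactly {2, 12}, and each is ≡ 2 (mod 10).

Both directions hold; the statement is true.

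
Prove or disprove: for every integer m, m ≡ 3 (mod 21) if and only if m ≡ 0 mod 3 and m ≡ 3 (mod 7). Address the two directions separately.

Both directions hold; the statement is true.

Converse. If m ≡ 0 (mod 3) and m ≡ 3 (mod 7), then by the Chinese remainder theorem m ≡ 3 (mod 21). This is exactly m ≡ 3 (mod 21).

Forward direction. Suppose m ≡ 3 (mod 21); write m = 21j + 3. Since 3 ∣ 21, reducing mod 3 gives m ≡ 3 ≡ 0 (mod 3); since 7 ∣ 21, reducing mod 7 gives m ≡ 3 (mod 7).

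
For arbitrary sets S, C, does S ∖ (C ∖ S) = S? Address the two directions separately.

(⟹) Let x ∈ S ∖ (C ∖ S). Then either x ∈ S and x ∉ C; or x ∈ S ∩ C. In each case x ∈ S, so S ∖ (C ∖ S) ⊆ S.

(⟸) Let x ∈ S. Then either x ∈ S and x ∉ C; or x ∈ S ∩ C. In each case x ∈ S ∖ (C ∖ S), so S ⊆ S ∖ (C ∖ S).

The two sets are equal.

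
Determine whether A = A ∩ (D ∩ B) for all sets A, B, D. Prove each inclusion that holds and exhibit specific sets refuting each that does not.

Only the reverse inclusion holds.

(⟹) This inclusion fails. Take A = {1}, B = ∅, D = ∅; then 1 ∈ A but 1 ∉ A ∩ (D ∩ B).

(⟸) Let x ∈ A ∩ (D ∩ B). Then x ∈ A ∩ B ∩ D, from which x ∈ A.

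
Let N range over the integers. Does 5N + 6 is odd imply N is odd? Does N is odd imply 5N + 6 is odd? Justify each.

(←) Suppose N is odd; write N = 2j + 1. Then 5N + 6 = 5·(2j + 1) + 6 = 2·5j + 11, which is odd.

(→) Suppose 5N + 6 is odd. Since 5 is odd, 5N and N have the same parity, so 5N + 6 ≡ N + 6 (mod 2). As 6 is even, 5N + 6 is odd exactly when N is odd. Thus N is odd.

Both directions hold.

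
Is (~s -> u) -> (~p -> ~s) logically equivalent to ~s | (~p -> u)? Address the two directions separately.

Not equivalent: only (⇒) holds.

(⟹) Assume the antecedent. If s is true, the antecedent forces (s = T, u = F, p = T) or (s = T, u = T, p = T), and ~s | (~p -> u) holds there. If s is false, ~s | (~p -> u) reduces to true regardless of the other variables. Either way ~s | (~p -> u) holds.

(⟸) This fails. Under s = T, u = T, p = F, the left side is false but the right side is true.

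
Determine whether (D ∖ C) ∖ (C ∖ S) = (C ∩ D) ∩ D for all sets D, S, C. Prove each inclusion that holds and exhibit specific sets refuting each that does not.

Neither inclusion holds.

(⊆) This inclusion fails. Take D = {1}, S = ∅, C = ∅; then 1 ∈ (D ∖ C) ∖ (C ∖ S) but 1 ∉ (C ∩ D) ∩ D.

(⊇) This inclusion fails. Take D = {1}, S = ∅, C = {1}; then 1 ∈ (C ∩ D) ∩ D but 1 ∉ (D ∖ C) ∖ (C ∖ S).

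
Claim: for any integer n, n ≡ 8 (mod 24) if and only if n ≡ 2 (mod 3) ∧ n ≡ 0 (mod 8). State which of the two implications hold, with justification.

[⇒] Suppose n ≡ 8 (mod 24); write n = 24j + 8. Since 3 ∣ 24, reducing mod 3 gives n ≡ 8 ≡ 2 (mod 3); since 8 ∣ 24, reducing mod 8 gives n ≡ 8 ≡ 0 (mod 8).

[⇐] Conversely, if n ≡ 2 (mod 3) and n ≡ 0 (mod 8), then by the Chinese remainder theorem n ≡ 8 (mod 24). This is exactly n ≡ 8 (mod 24).

Equivalent; both directions hold.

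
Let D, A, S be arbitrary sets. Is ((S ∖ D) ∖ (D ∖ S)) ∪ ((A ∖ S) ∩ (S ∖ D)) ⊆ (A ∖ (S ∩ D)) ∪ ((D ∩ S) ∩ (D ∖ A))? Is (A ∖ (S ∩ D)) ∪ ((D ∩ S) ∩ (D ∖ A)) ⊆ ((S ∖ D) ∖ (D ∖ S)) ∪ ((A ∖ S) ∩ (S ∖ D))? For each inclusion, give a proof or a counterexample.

Neither inclusion holds.

Forward inclusion. This inclusion fails. Take D = ∅, A = ∅, S = {1}; then 1 ∈ ((S ∖ D) ∖ (D ∖ S)) ∪ ((A ∖ S) ∩ (S ∖ D)) but 1 ∉ (A ∖ (S ∩ D)) ∪ ((D ∩ S) ∩ (D ∖ A)).

Reverse inclusion. This inclusion fails. Take D = ∅, A = {1}, S = ∅; then 1 ∈ (A ∖ (S ∩ D)) ∪ ((D ∩ S) ∩ (D ∖ A)) but 1 ∉ ((S ∖ D) ∖ (D ∖ S)) ∪ ((A ∖ S) ∩ (S ∖ D)).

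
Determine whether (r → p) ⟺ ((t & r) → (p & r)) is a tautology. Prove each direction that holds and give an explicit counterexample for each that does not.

(⇒) Assume the antecedent. If r is true, the antecedent forces (t = F, r = T, p = T) or (t = T, r = T, p = T), and (t & r) → (p & r) holds there. If r is false, (t & r) → (p & r) reduces to true regardless of the other variables. Either way (t & r) → (p & r) holds.

(⇐) This fails. Under t = F, r = T, p = F, the left side is false but the right side is true.

Only the forward implication holds.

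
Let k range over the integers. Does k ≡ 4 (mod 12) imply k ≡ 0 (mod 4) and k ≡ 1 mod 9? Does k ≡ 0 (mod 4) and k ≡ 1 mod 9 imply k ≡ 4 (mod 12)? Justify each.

Only the converse holds.

(⟸) If k ≡ 0 (mod 4) and k ≡ 1 (mod 9), then by the Chinese remainder theorem k ≡ 28 (mod 36). Since 28 ≡ 4 (mod 12) and 12 ∣ 36, we get k ≡ 4 (mod 12).

(⟹) This fails: k = 16 gives 16 ≡ 4 (mod 12) but 16 ≡ 7 (mod 9), so the conjunction on the right does not hold.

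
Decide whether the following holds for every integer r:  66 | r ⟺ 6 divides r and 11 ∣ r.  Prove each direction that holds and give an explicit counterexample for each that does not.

(←) Suppose 6 ∣ r and 11 ∣ r. Any common multiple of 6 and 11 is a multiple of their lcm; here gcd(6, 11) = 1, so lcm(6, 11) = 6·11 = 66, so 66 ∣ r.

(→) If 66 ∣ r, write r = 66q. Since 66 = 11·6, r = 6·(11q), so 6 ∣ r; and since 66 = 6·11, r = 11·(6q), so 11 ∣ r.

Both implications hold.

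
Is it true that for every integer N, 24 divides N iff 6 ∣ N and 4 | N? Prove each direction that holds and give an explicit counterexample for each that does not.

Only the forward direction holds.

(⟸) This fails: take N = 12. Both 6 ∣ 12 and 4 ∣ 12, yet 12 is not a multiple of 24 (since 12 = 0·24 + 12), so 24 ∤ 12.

(⟹) If 24 ∣ N, write N = 24q. Since 24 = 4·6, N = 6·(4q), so 6 ∣ N; and since 24 = 6·4, N = 4·(6q), so 4 ∣ N.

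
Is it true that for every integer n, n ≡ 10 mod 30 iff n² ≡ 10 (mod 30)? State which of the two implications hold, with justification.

(⇒) holds; (⇐) fails.

[⇒] Suppose n ≡ 10 mod 30. Write n = 30j + 10. Then (30j + 10)² = 900j² + 600j + 100 = 30(30j² + 20j + 3) + 10, so n² ≡ 10 (mod 30).

[⇐] This fails: take n = 20. Then 20² = 400 ≡ 10 (mod 30), yet 20 ≡ 20 (mod 30), not 10.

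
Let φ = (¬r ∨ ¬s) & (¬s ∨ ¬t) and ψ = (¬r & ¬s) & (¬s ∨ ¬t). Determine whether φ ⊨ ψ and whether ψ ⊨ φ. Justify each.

(→) This fails. Under r = T, t = F, s = F, the left side is true but the right side is false.

(←) Assume the antecedent. If r is true, the antecedent cannot hold. If r is false, the antecedent forces (r = F, t = F, s = F) or (r = F, t = T, s = F), and (¬r ∨ ¬s) & (¬s ∨ ¬t) holds there. Either way (¬r ∨ ¬s) & (¬s ∨ ¬t) holds.

The forward direction fails; the converse holds.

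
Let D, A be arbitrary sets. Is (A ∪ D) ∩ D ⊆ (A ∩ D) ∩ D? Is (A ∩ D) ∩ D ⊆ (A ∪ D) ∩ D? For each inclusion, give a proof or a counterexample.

(⊆) fails; (⊇) holds.

(⊆) This inclusion fails. Take D = {1}, A = ∅; then 1 ∈ (A ∪ D) ∩ D but 1 ∉ (A ∩ D) ∩ D.

(⊇) Let x ∈ (A ∩ D) ∩ D. Then x ∈ D ∩ A, from which x ∈ (A ∪ D) ∩ D.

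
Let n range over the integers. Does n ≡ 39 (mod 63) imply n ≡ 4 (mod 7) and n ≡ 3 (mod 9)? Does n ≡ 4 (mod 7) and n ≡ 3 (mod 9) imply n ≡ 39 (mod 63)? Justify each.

(←) If n ≡ 4 (mod 7) and n ≡ 3 (mod 9), then by the Chinese remainder theorem n ≡ 39 (mod 63). This is exactly n ≡ 39 (mod 63).

(→) Suppose n ≡ 39 (mod 63); write n = 63j + 39. Since 7 ∣ 63, reducing mod 7 gives n ≡ 39 ≡ 4 (mod 7); since 9 ∣ 63, reducing mod 9 gives n ≡ 39 ≡ 3 (mod 9).

Equivalent; both directions hold.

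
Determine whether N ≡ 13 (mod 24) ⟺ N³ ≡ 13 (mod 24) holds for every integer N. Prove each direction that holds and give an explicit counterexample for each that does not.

The biconditional holds.

Forward direction. Suppose N ≡ 13 (mod 24). Write N = 24j + 13. Then (24j + 13)³ = 13824j³ + 22464j² + 12168j + 2197 = 24(576j³ + 936j² + 507j + 91) + 13, so N³ ≡ 13 (mod 24).

Converse. Suppose N³ ≡ 13 (mod 24). The only residue r in {0, …, 23} with r³ ≡ 13 (mod 24) is r = 13, so N ≡ 13 (mod 24).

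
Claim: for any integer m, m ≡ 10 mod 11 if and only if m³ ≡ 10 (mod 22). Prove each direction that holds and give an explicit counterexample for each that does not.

[⇒] This fails: take m = 21. Then 21 ≡ 10 (mod 11), but 21³ = 9261 ≡ 21 (mod 22), not 10.

[⇐] Conversely, the residues r modulo 22 with r³ ≡ 10 (mod 22) are exactly {10}, and each is ≡ 10 (mod 11).

Only the reverse direction holds.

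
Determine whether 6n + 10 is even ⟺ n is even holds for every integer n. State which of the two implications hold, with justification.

Only the reverse direction holds.

(⟹) This fails: take n = 7. Then 6n + 10 = 52, which is even, yet n = 7 is odd, not even.

(⟸) Suppose n is even. Since 6 is even, 6n is even for every n, so 6n + 10 has the same parity as 10, which is even. Hence 6n + 10 is even.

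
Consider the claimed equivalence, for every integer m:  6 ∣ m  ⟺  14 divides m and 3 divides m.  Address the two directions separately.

(⇒) fails; (⇐) holds.

Converse. Suppose 14 ∣ m and 3 ∣ m. Any common multiple of 14 and 3 is a multiple of their lcm; here gcd(14, 3) = 1, so lcm(14, 3) = 14·3 = 42, so 42 ∣ m. Since 6 ∣ 42, it follows that 6 ∣ m.

Forward direction. This fails: take m = 6. Certainly 6 ∣ 6, but 14 ∤ 6.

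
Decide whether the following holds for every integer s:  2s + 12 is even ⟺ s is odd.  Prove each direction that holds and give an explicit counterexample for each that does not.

(⇒) fails; (⇐) holds.

Forward direction. This fails: take s = 2. Then 2s + 12 = 16, which is even, yet s = 2 is even, not odd.

Converse. Suppose s is odd. Since 2 is even, 2s is even for every s, so 2s + 12 has the same parity as 12, which is even. Hence 2s + 12 is even.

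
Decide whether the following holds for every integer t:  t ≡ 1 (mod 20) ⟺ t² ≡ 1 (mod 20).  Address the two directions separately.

[⇒] Suppose t ≡ 1 (mod 20). Write t = 20j + 1. Then (20j + 1)² = 400j² + 40j + 1 = 20(20j² + 2j) + 1, so t² ≡ 1 (mod 20).

[⇐] This fails: take t = 9. Then 9² = 81 ≡ 1 (mod 20), yet 9 ≡ 9 (mod 20), not 1.

Only the forward direction holds.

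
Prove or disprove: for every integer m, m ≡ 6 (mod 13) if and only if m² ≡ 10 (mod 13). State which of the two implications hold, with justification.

[⇒] Suppose m ≡ 6 (mod 13). Write m = 13j + 6. Then (13j + 6)² = 169j² + 156j + 36 = 13(13j² + 12j + 2) + 10, so m² ≡ 10 (mod 13).

[⇐] This fails: take m = 7. Then 7² = 49 ≡ 10 (mod 13), yet 7 ≡ 7 (mod 13), not 6.

(⇒) holds; (⇐) fails.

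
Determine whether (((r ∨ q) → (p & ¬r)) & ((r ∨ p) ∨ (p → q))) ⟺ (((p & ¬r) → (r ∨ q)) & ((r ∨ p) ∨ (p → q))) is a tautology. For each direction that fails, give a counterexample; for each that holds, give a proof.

[⇒] This fails. Under q = F, p = T, r = F, the left side is true but the right side is false.

[⇐] This fails. Under q = T, p = F, r = F, the left side is false but the right side is true.

(⇒) fails and (⇐) fails.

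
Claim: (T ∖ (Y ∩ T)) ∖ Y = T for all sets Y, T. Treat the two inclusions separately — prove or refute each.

Only the forward inclusion holds.

(⊆) Let x ∈ (T ∖ (Y ∩ T)) ∖ Y. Then x ∈ T and x ∉ Y, from which x ∈ T.

(⊇) This inclusion fails. Take Y = {1}, T = {1}; then 1 ∈ T but 1 ∉ (T ∖ (Y ∩ T)) ∖ Y.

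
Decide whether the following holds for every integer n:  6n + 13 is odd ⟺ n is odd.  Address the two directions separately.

The forward direction fails; the converse holds.

(⇒) This fails: take n = 0. Then 6n + 13 = 13, which is odd, yet n = 0 is even, not odd.

(⇐) Suppose n is odd. Since 6 is even, 6n is even for every n, so 6n + 13 has the same parity as 13, which is odd. Hence 6n + 13 is odd.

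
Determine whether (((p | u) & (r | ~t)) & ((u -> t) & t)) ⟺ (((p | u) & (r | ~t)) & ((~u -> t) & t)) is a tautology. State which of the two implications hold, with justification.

[⇒] Assume the antecedent. If u is true, the antecedent forces (r = T, u = T, p = F, t = T) or (r = T, u = T, p = T, t = T), and the consequent holds there. If u is false, the antecedent forces (r = T, u = F, p = T, t = T), and the consequent holds there. Either way the consequent holds.

[⇐] Assume the antecedent. If u is true, the antecedent forces (r = T, u = T, p = F, t = T) or (r = T, u = T, p = T, t = T), and the consequent holds there. If u is false, the antecedent forces (r = T, u = F, p = T, t = T), and the consequent holds there. Either way the consequent holds.

Both implications hold.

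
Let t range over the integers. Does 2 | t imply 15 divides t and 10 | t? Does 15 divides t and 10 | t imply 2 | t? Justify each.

(⇒) This fails: take t = 2. Certainly 2 ∣ 2, but 15 ∤ 2.

(⇐) Suppose 15 ∣ t and 10 ∣ t. Any common multiple of 15 and 10 is a multiple of their lcm; here lcm(15, 10) = 15·10/gcd(15, 10) = 150/5 = 30, so 30 ∣ t. Since 2 ∣ 30, it follows that 2 ∣ t.

Only the reverse direction holds.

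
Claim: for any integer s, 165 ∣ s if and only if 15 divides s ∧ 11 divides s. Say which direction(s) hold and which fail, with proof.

[⇐] Suppose 15 ∣ s and 11 ∣ s. Any common multiple of 15 and 11 is a multiple of their lcm; here gcd(15, 11) = 1, so lcm(15, 11) = 15·11 = 165, so 165 ∣ s.

[⇒] If 165 ∣ s, write s = 165q. Since 165 = 11·15, s = 15·(11q), so 15 ∣ s; and since 165 = 15·11, s = 11·(15q), so 11 ∣ s.

Both directions hold.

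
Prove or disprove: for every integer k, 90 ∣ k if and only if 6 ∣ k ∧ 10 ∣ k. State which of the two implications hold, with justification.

(⇐) This fails: take k = 30. Both 6 ∣ 30 and 10 ∣ 30, yet 30 is not a multiple of 90 (since 30 = 0·90 + 30), so 90 ∤ 30.

(⇒) If 90 ∣ k, write k = 90q. Since 90 = 15·6, k = 6·(15q), so 6 ∣ k; and since 90 = 9·10, k = 10·(9q), so 10 ∣ k.

(⇒) holds; (⇐) fails.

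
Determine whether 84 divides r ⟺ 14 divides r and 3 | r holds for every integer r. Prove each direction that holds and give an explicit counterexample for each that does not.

(⇒) holds; (⇐) fails.

(⇒) If 84 ∣ r, write r = 84q. Since 84 = 6·14, r = 14·(6q), so 14 ∣ r; and since 84 = 28·3, r = 3·(28q), so 3 ∣ r.

(⇐) This fails: take r = 42. Both 14 ∣ 42 and 3 ∣ 42, yet 42 is not a multiple of 84 (since 42 = 0·84 + 42), so 84 ∤ 42.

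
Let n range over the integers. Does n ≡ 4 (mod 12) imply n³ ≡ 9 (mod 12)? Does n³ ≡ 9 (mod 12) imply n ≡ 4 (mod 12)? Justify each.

(→) This fails: take n = 4. Then 4 ≡ 4 (mod 12), but 4³ = 64 ≡ 4 (mod 12), not 9.

(←) This fails: take n = 9. Then 9³ = 729 ≡ 9 (mod 12), yet 9 ≡ 9 (mod 12), not 4.

Neither implication holds.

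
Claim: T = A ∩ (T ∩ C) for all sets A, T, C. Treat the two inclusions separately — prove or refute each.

(⊆) fails; (⊇) holds.

(⊇) Let x ∈ A ∩ (T ∩ C). Then x ∈ A ∩ T ∩ C, from which x ∈ T.

(⊆) This inclusion fails. Take A = ∅, T = {1}, C = ∅; then 1 ∈ T but 1 ∉ A ∩ (T ∩ C).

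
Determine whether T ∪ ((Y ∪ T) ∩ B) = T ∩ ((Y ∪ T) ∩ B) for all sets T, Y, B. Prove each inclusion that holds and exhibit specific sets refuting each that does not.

(⟹) This inclusion fails. Take T = {1}, Y = ∅, B = ∅; then 1 ∈ T ∪ ((Y ∪ T) ∩ B) but 1 ∉ T ∩ ((Y ∪ T) ∩ B).

(⟸) Let x ∈ T ∩ ((Y ∪ T) ∩ B). Then either x ∈ T ∩ B and x ∉ Y; or x ∈ T ∩ Y ∩ B. In each case x ∈ T ∪ ((Y ∪ T) ∩ B), so T ∩ ((Y ∪ T) ∩ B) ⊆ T ∪ ((Y ∪ T) ∩ B).

(⊆) fails; (⊇) holds.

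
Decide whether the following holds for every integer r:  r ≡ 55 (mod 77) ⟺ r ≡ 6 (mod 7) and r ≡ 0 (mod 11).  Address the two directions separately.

Both directions hold; the statement is true.

(⇒) Suppose r ≡ 55 (mod 77); write r = 77j + 55. Since 7 ∣ 77, reducing mod 7 gives r ≡ 55 ≡ 6 (mod 7); since 11 ∣ 77, reducing mod 11 gives r ≡ 55 ≡ 0 (mod 11).

(⇐) Conversely, if r ≡ 6 (mod 7) and r ≡ 0 (mod 11), then by the Chinese remainder theorem r ≡ 55 (mod 77). This is exactly r ≡ 55 (mod 77).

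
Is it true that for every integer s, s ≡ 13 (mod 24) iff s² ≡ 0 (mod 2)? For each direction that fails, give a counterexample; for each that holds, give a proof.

(⇒) fails and (⇐) fails.

(⇒) This fails: take s = 13. Then 13 ≡ 13 (mod 24), but 13² = 169 ≡ 1 (mod 2), not 0.

(⇐) This fails: take s = 0. Then 0² = 0 ≡ 0 (mod 2), yet 0 ≡ 0 (mod 24), not 13.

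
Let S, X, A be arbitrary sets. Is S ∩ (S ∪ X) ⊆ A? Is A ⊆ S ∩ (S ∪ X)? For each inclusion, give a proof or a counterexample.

(⊆) fails and (⊇) fails.

(⟹) This inclusion fails. Take S = {1}, X = ∅, A = ∅; then 1 ∈ S ∩ (S ∪ X) but 1 ∉ A.

(⟸) This inclusion fails. Take S = ∅, X = ∅, A = {1}; then 1 ∈ A but 1 ∉ S ∩ (S ∪ X).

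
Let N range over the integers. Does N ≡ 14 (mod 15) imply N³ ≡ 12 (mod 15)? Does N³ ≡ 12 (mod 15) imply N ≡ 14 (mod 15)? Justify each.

(⇒) fails and (⇐) fails.

(⇒) This fails: take N = 14. Then 14 ≡ 14 (mod 15), but 14³ = 2744 ≡ 14 (mod 15), not 12.

(⇐) This fails: take N = 3. Then 3³ = 27 ≡ 12 (mod 15), yet 3 ≡ 3 (mod 15), not 14.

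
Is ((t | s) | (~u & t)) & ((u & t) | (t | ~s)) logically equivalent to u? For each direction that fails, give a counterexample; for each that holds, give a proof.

Forward direction. This fails. Under t = T, s = F, u = F, the left side is true but the right side is false.

Converse. This fails. Under t = F, s = F, u = T, the left side is false but the right side is true.

(⇒) fails and (⇐) fails.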